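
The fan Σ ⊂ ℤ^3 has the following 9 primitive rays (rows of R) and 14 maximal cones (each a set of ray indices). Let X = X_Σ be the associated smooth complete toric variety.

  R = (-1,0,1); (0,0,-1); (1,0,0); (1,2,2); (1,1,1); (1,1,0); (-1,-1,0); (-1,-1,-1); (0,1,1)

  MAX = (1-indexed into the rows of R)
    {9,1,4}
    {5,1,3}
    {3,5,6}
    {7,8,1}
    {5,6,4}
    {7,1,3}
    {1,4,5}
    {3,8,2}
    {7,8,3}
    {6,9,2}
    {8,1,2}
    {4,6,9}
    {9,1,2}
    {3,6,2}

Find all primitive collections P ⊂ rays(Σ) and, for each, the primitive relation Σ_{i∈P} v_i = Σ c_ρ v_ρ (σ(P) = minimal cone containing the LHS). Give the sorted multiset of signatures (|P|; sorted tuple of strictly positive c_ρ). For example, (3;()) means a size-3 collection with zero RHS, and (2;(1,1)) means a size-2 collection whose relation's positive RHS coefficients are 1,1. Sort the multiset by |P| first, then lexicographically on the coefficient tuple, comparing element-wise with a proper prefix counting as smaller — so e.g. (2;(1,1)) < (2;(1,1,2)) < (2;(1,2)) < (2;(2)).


Minimal non-faces — 17 found among 9 rays, 14 max cones:

  P = {5,8}:  v_{5} + v_{8} = 0  so sig = (2;())
  P = {6,7}:  v_{6} + v_{7} = 0  so sig = (2;())
  P = {1,6}:  v_{1} + v_{6} = v_{9}  so sig = (2;(1))
  P = {2,5}:  v_{2} + v_{5} = v_{6}  so sig = (2;(1))
  P = {2,7}:  v_{2} + v_{7} = v_{8}  so sig = (2;(1))
  P = {3,9}:  v_{3} + v_{9} = v_{5}  so sig = (2;(1))
  P = {4,8}:  v_{4} + v_{8} = v_{9}  so sig = (2;(1))
  P = {5,9}:  v_{5} + v_{9} = v_{4}  so sig = (2;(1))
  P = {6,8}:  v_{6} + v_{8} = v_{2}  so sig = (2;(1))
  P = {7,9}:  v_{7} + v_{9} = v_{1}  so sig = (2;(1))
  P = {2,4}:  v_{2} + v_{4} = v_{6} + v_{9}  so sig = (2;(1,1))
  P = {4,7}:  v_{4} + v_{7} = v_{1} + v_{5}  so sig = (2;(1,1))
  P = {5,7}:  v_{5} + v_{7} = v_{1} + v_{3}  so sig = (2;(1,1))
  P = {8,9}:  v_{8} + v_{9} = v_{1} + v_{2}  so sig = (2;(1,1))
  P = {3,4}:  v_{3} + v_{4} = 2·v_{5}  so sig = (2;(2))
  P = {1,2,3}:  v_{1} + v_{2} + v_{3} = 0  so sig = (3;())
  P = {1,3,8}:  v_{1} + v_{3} + v_{8} = v_{7}  so sig = (3;(1))

Signatures (|P|; sorted positive RHS coefficients), sorted:
{ (2;()) ×2,  (2;(1)) ×8,  (2;(1,1)) ×4,  (2;(2)),  (3;()),  (3;(1)) }


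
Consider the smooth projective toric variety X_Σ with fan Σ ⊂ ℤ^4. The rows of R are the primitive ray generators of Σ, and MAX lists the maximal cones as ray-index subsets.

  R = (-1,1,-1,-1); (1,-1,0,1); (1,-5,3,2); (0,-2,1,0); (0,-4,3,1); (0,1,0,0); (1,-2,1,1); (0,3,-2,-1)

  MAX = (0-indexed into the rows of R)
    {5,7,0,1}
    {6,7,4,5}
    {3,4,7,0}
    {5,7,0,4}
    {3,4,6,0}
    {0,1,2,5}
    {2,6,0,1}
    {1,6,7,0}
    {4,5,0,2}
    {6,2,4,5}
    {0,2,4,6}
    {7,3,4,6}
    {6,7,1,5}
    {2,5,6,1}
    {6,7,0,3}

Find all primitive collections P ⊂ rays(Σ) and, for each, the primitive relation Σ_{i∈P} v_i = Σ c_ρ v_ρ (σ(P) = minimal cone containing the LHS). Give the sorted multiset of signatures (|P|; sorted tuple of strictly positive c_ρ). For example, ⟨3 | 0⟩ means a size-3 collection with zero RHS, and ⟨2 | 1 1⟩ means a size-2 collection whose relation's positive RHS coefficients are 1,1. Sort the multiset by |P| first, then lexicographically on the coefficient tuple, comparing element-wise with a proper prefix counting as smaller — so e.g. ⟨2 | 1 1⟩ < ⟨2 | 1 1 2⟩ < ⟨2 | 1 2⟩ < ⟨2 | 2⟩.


|primitive collections| = 7. Relations:

  • {1,4}:  v_{1} + v_{4} = v_{2} ; sig = ⟨2 | 1⟩
  • {2,7}:  v_{2} + v_{7} = v_{6} ; sig = ⟨2 | 1⟩
  • {3,5}:  v_{3} + v_{5} = v_{4} + v_{7} ; sig = ⟨2 | 1 1⟩
  • {2,3}:  v_{2} + v_{3} = v_{0} + v_{4} + 2·v_{6} ; sig = ⟨2 | 1 1 2⟩
  • {1,3}:  v_{1} + v_{3} = v_{0} + 2·v_{6} ; sig = ⟨2 | 1 2⟩
  • {0,5,6}:  v_{0} + v_{5} + v_{6} = 0 ; sig = ⟨3 | 0⟩
  • {0,4,6,7}:  v_{0} + v_{4} + v_{6} + v_{7} = v_{3} ; sig = ⟨4 | 1⟩

Hence PRS(X_Σ) =
[⟨2 | 1⟩, ⟨2 | 1⟩, ⟨2 | 1 1⟩, ⟨2 | 1 1 2⟩, ⟨2 | 1 2⟩, ⟨3 | 0⟩, ⟨4 | 1⟩]


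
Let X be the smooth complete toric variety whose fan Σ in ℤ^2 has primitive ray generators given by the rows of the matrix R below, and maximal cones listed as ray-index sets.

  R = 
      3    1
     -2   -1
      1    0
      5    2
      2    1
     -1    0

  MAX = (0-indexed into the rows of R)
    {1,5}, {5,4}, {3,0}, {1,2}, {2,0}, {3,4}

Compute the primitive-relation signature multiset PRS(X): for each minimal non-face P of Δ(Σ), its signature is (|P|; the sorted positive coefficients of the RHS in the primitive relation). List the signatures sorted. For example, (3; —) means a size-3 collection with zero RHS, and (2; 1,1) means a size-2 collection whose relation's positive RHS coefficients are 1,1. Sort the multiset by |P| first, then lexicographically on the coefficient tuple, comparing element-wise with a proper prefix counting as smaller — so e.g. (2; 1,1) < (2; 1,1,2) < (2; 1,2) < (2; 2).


Δ(Σ) — 6 vertices, 9 min non-faces:

  P={1,4}:  v_{1} + v_{4} = 0 — sig = (2; —)
  P={2,5}:  v_{2} + v_{5} = 0 — sig = (2; —)
  P={0,1}:  v_{0} + v_{1} = v_{2} — sig = (2; 1)
  P={0,4}:  v_{0} + v_{4} = v_{3} — sig = (2; 1)
  P={0,5}:  v_{0} + v_{5} = v_{4} — sig = (2; 1)
  P={1,3}:  v_{1} + v_{3} = v_{0} — sig = (2; 1)
  P={2,4}:  v_{2} + v_{4} = v_{0} — sig = (2; 1)
  P={2,3}:  v_{2} + v_{3} = 2·v_{0} — sig = (2; 2)
  P={3,5}:  v_{3} + v_{5} = 2·v_{4} — sig = (2; 2)

Hence PRS(X_Σ) =
    (2; —)
    (2; —)
    (2; 1)
    (2; 1)
    (2; 1)
    (2; 1)
    (2; 1)
    (2; 2)
    (2; 2)


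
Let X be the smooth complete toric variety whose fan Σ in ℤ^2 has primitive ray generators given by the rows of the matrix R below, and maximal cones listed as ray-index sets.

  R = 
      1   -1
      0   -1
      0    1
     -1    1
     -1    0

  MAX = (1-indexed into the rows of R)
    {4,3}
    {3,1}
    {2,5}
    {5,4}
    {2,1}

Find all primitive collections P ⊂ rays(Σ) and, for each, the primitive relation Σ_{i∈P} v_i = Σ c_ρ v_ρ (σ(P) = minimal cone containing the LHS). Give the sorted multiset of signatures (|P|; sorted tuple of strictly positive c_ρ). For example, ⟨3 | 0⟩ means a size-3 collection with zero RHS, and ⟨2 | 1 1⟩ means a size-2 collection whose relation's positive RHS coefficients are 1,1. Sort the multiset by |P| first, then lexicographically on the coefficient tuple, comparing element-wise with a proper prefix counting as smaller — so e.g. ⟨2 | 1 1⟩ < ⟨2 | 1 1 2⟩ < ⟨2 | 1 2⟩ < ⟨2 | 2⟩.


Δ(Σ) — 5 vertices, 5 min non-faces:

  • {1,4}:  v_{1} + v_{4} = 0 — sig = ⟨2 | 0⟩
  • {2,3}:  v_{2} + v_{3} = 0 — sig = ⟨2 | 0⟩
  • {1,5}:  v_{1} + v_{5} = v_{2} — sig = ⟨2 | 1⟩
  • {2,4}:  v_{2} + v_{4} = v_{5} — sig = ⟨2 | 1⟩
  • {3,5}:  v_{3} + v_{5} = v_{4} — sig = ⟨2 | 1⟩

Hence PRS(X_Σ) =
{ ⟨2 | 0⟩ ×2,  ⟨2 | 1⟩ ×3 }


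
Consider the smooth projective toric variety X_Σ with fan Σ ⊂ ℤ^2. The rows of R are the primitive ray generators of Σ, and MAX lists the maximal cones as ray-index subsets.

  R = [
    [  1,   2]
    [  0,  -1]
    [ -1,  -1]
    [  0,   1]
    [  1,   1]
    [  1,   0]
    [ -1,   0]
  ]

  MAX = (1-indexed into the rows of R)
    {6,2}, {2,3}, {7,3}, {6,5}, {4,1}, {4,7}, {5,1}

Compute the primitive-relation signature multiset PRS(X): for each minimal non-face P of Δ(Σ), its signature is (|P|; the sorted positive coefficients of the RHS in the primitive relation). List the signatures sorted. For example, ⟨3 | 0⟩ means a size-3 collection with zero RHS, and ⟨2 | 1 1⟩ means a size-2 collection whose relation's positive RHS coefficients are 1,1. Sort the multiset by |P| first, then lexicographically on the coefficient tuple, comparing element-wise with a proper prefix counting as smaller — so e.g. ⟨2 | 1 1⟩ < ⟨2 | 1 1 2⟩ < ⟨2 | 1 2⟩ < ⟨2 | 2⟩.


Minimal non-faces — 14 found among 7 rays, 7 max cones:

  • {2,4}:  v_{2} + v_{4} = 0  ⇒ sig = ⟨2 | 0⟩
  • {3,5}:  v_{3} + v_{5} = 0  ⇒ sig = ⟨2 | 0⟩
  • {6,7}:  v_{6} + v_{7} = 0  ⇒ sig = ⟨2 | 0⟩
  • {1,2}:  v_{1} + v_{2} = v_{5}  ⇒ sig = ⟨2 | 1⟩
  • {1,3}:  v_{1} + v_{3} = v_{4}  ⇒ sig = ⟨2 | 1⟩
  • {2,5}:  v_{2} + v_{5} = v_{6}  ⇒ sig = ⟨2 | 1⟩
  • {2,7}:  v_{2} + v_{7} = v_{3}  ⇒ sig = ⟨2 | 1⟩
  • {3,4}:  v_{3} + v_{4} = v_{7}  ⇒ sig = ⟨2 | 1⟩
  • {3,6}:  v_{3} + v_{6} = v_{2}  ⇒ sig = ⟨2 | 1⟩
  • {4,5}:  v_{4} + v_{5} = v_{1}  ⇒ sig = ⟨2 | 1⟩
  • {4,6}:  v_{4} + v_{6} = v_{5}  ⇒ sig = ⟨2 | 1⟩
  • {5,7}:  v_{5} + v_{7} = v_{4}  ⇒ sig = ⟨2 | 1⟩
  • {1,6}:  v_{1} + v_{6} = 2·v_{5}  ⇒ sig = ⟨2 | 2⟩
  • {1,7}:  v_{1} + v_{7} = 2·v_{4}  ⇒ sig = ⟨2 | 2⟩

Signatures (|P|; sorted positive RHS coefficients), sorted:
{ ⟨2 | 0⟩ ×3,  ⟨2 | 1⟩ ×9,  ⟨2 | 2⟩ ×2 }


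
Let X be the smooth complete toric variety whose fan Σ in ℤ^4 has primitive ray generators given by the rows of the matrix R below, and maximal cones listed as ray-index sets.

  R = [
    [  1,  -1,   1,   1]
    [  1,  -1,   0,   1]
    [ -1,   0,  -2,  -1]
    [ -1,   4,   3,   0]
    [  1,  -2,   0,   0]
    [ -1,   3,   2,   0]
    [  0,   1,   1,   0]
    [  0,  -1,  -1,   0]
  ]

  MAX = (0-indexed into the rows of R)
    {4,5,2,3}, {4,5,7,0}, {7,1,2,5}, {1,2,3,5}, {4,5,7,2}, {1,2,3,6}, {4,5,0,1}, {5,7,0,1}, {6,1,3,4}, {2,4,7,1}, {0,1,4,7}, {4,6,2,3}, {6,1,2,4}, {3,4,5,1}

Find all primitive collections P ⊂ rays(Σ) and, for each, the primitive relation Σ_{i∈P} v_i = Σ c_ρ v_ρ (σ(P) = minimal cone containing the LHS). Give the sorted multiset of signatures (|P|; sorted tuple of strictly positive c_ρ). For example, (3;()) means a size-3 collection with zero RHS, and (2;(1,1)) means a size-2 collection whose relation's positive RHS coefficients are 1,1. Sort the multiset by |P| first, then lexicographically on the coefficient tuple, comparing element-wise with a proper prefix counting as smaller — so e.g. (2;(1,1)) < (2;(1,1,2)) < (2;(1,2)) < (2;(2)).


Minimal non-faces — 9 found among 8 rays, 14 max cones:

  {6,7}:  v_{6} + v_{7} = 0  so sig = (2;())
  {0,2}:  v_{0} + v_{2} = v_{7}  so sig = (2;(1))
  {3,7}:  v_{3} + v_{7} = v_{5}  so sig = (2;(1))
  {5,6}:  v_{5} + v_{6} = v_{3}  so sig = (2;(1))
  {0,6}:  v_{0} + v_{6} = v_{1} + v_{4} + v_{5}  so sig = (2;(1,1,1))
  {0,3}:  v_{0} + v_{3} = v_{1} + v_{4} + 2·v_{5}  so sig = (2;(1,1,2))
  {1,2,4,5}:  v_{1} + v_{2} + v_{4} + v_{5} = 0  so sig = (4;())
  {1,2,3,4}:  v_{1} + v_{2} + v_{3} + v_{4} = v_{6}  so sig = (4;(1))
  {1,4,5,7}:  v_{1} + v_{4} + v_{5} + v_{7} = v_{0}  so sig = (4;(1))

Sorted signature multiset PRS(X):
[(2;()), (2;(1)), (2;(1)), (2;(1)), (2;(1,1,1)), (2;(1,1,2)), (4;()), (4;(1)), (4;(1))]


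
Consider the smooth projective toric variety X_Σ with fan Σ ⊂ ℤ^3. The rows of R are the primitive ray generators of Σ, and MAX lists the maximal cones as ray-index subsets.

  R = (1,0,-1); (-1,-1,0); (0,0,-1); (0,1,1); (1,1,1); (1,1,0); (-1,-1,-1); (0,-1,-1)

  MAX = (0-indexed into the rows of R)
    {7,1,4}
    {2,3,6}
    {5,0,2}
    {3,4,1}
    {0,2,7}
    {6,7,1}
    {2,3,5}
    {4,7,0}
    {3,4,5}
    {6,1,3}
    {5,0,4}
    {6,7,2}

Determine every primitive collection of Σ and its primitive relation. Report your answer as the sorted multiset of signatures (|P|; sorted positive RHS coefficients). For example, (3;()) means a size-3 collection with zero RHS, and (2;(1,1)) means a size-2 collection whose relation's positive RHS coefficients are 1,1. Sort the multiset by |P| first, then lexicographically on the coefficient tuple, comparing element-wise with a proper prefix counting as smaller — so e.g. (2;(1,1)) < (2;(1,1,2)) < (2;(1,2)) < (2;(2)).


Primitive collections (10):

  • {1,5}:  v_{1} + v_{5} = 0  ⟹  sig = (2;())
  • {3,7}:  v_{3} + v_{7} = 0  ⟹  sig = (2;())
  • {4,6}:  v_{4} + v_{6} = 0  ⟹  sig = (2;())
  • {0,1}:  v_{0} + v_{1} = v_{7}  ⟹  sig = (2;(1))
  • {0,3}:  v_{0} + v_{3} = v_{5}  ⟹  sig = (2;(1))
  • {1,2}:  v_{1} + v_{2} = v_{6}  ⟹  sig = (2;(1))
  • {2,4}:  v_{2} + v_{4} = v_{5}  ⟹  sig = (2;(1))
  • {5,6}:  v_{5} + v_{6} = v_{2}  ⟹  sig = (2;(1))
  • {5,7}:  v_{5} + v_{7} = v_{0}  ⟹  sig = (2;(1))
  • {0,6}:  v_{0} + v_{6} = v_{2} + v_{7}  ⟹  sig = (2;(1,1))

Sorted signature multiset PRS(X):
    |P|=2: 10 collections, coeffs (), (), (), (1), (1), (1), (1), (1), (1), (1,1)


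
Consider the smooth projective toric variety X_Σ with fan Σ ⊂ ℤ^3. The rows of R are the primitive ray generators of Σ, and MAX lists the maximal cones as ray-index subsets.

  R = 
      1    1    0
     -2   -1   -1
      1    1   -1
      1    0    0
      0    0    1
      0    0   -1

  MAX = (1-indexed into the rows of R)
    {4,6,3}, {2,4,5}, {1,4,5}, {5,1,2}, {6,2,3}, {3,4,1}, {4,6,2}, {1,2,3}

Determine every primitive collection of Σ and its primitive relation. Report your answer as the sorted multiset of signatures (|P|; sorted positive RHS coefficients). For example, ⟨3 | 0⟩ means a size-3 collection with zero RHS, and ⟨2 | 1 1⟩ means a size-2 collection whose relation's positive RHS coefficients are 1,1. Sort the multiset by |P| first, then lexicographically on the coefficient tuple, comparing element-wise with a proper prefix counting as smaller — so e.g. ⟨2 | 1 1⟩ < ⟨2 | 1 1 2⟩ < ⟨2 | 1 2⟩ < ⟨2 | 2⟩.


Minimal non-faces — 5 found among 6 rays, 8 max cones:

  • {5,6}:  v_{5} + v_{6} = 0 — sig = ⟨2 | 0⟩
  • {1,6}:  v_{1} + v_{6} = v_{3} — sig = ⟨2 | 1⟩
  • {3,5}:  v_{3} + v_{5} = v_{1} — sig = ⟨2 | 1⟩
  • {1,2,4}:  v_{1} + v_{2} + v_{4} = v_{6} — sig = ⟨3 | 1⟩
  • {2,3,4}:  v_{2} + v_{3} + v_{4} = 2·v_{6} — sig = ⟨3 | 2⟩

so the primitive-relation signature multiset is
    |P|=2: 3 collections, coeffs (), (1), (1)
    |P|=3: 2 collections, coeffs (1), (2)


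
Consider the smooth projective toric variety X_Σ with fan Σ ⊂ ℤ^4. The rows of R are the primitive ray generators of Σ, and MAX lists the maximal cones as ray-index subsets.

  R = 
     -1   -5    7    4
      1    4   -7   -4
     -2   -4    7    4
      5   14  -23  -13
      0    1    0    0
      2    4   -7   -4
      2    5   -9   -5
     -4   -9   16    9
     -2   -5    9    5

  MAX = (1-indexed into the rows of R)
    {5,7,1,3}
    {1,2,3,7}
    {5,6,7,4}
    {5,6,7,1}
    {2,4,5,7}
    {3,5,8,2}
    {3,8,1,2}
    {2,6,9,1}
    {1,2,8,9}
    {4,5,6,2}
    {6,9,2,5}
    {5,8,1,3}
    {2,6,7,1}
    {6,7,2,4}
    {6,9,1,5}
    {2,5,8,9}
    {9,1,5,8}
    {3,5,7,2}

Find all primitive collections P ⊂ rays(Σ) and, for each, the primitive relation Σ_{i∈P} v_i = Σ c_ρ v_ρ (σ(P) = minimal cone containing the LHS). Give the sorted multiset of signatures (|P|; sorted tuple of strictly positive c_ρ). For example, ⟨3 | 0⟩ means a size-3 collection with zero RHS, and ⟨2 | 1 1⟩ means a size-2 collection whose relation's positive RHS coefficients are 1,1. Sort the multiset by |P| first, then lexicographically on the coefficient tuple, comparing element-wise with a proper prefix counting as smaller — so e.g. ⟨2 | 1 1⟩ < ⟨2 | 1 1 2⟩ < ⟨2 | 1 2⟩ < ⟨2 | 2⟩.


Primitive collections (11):

  P={3,6}:  v_{3} + v_{6} = 0  ⇒ sig = ⟨2 | 0⟩
  P={7,9}:  v_{7} + v_{9} = 0  ⇒ sig = ⟨2 | 0⟩
  P={3,9}:  v_{3} + v_{9} = v_{8}  ⇒ sig = ⟨2 | 1⟩
  P={6,8}:  v_{6} + v_{8} = v_{9}  ⇒ sig = ⟨2 | 1⟩
  P={7,8}:  v_{7} + v_{8} = v_{3}  ⇒ sig = ⟨2 | 1⟩
  P={1,4}:  v_{1} + v_{4} = v_{6} + v_{7}  ⇒ sig = ⟨2 | 1 1⟩
  P={4,8}:  v_{4} + v_{8} = v_{2} + v_{5}  ⇒ sig = ⟨2 | 1 1⟩
  P={3,4}:  v_{3} + v_{4} = v_{2} + v_{5} + v_{7}  ⇒ sig = ⟨2 | 1 1 1⟩
  P={4,9}:  v_{4} + v_{9} = v_{2} + v_{5} + v_{6}  ⇒ sig = ⟨2 | 1 1 1⟩
  P={1,2,5}:  v_{1} + v_{2} + v_{5} = 0  ⇒ sig = ⟨3 | 0⟩
  P={2,5,6,7}:  v_{2} + v_{5} + v_{6} + v_{7} = v_{4}  ⇒ sig = ⟨4 | 1⟩

Hence PRS(X_Σ) =
[⟨2 | 0⟩, ⟨2 | 0⟩, ⟨2 | 1⟩, ⟨2 | 1⟩, ⟨2 | 1⟩, ⟨2 | 1 1⟩, ⟨2 | 1 1⟩, ⟨2 | 1 1 1⟩, ⟨2 | 1 1 1⟩, ⟨3 | 0⟩, ⟨4 | 1⟩]


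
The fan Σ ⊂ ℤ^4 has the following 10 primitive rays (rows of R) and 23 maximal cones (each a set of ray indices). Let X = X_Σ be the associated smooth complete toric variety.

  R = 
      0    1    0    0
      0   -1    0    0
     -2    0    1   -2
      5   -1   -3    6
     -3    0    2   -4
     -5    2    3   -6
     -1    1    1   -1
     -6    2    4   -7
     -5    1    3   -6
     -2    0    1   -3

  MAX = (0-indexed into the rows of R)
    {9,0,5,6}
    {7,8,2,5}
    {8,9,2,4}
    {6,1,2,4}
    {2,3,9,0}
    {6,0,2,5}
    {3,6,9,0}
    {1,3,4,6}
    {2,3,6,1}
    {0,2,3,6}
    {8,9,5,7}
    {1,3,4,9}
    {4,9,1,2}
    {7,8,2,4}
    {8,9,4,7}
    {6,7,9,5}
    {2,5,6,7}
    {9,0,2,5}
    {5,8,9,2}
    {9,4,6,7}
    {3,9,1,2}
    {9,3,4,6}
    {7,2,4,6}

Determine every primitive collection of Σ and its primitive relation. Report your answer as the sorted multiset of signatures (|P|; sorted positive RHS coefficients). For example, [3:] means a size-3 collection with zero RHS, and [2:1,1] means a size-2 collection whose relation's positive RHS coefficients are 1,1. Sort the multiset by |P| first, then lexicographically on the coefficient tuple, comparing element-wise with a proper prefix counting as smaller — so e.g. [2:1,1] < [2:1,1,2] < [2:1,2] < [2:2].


16 collections generate NE(X_Σ); each relation:

  • {0,1}:  v_{0} + v_{1} = 0  ⇒ sig = [2:]
  • {3,8}:  v_{3} + v_{8} = 0  ⇒ sig = [2:]
  • {0,8}:  v_{0} + v_{8} = v_{5}  ⇒ sig = [2:1]
  • {1,5}:  v_{1} + v_{5} = v_{8}  ⇒ sig = [2:1]
  • {3,5}:  v_{3} + v_{5} = v_{0}  ⇒ sig = [2:1]
  • {3,7}:  v_{3} + v_{7} = v_{6}  ⇒ sig = [2:1]
  • {6,8}:  v_{6} + v_{8} = v_{7}  ⇒ sig = [2:1]
  • {0,4}:  v_{0} + v_{4} = v_{6} + v_{9}  ⇒ sig = [2:1,1]
  • {0,7}:  v_{0} + v_{7} = v_{5} + v_{6}  ⇒ sig = [2:1,1]
  • {1,8}:  v_{1} + v_{8} = v_{2} + v_{4}  ⇒ sig = [2:1,1]
  • {4,5}:  v_{4} + v_{5} = v_{7} + v_{9}  ⇒ sig = [2:1,1]
  • {1,7}:  v_{1} + v_{7} = v_{2} + v_{4} + v_{6}  ⇒ sig = [2:1,1,1]
  • {1,6,9}:  v_{1} + v_{6} + v_{9} = v_{4}  ⇒ sig = [3:1]
  • {2,3,4}:  v_{2} + v_{3} + v_{4} = v_{1}  ⇒ sig = [3:1]
  • {2,6,9}:  v_{2} + v_{6} + v_{9} = v_{8}  ⇒ sig = [3:1]
  • {2,7,9}:  v_{2} + v_{7} + v_{9} = 2·v_{8}  ⇒ sig = [3:2]

Signatures (|P|; sorted positive RHS coefficients), sorted:
[[2:], [2:], [2:1], [2:1], [2:1], [2:1], [2:1], [2:1,1], [2:1,1], [2:1,1], [2:1,1], [2:1,1,1], [3:1], [3:1], [3:1], [3:2]]


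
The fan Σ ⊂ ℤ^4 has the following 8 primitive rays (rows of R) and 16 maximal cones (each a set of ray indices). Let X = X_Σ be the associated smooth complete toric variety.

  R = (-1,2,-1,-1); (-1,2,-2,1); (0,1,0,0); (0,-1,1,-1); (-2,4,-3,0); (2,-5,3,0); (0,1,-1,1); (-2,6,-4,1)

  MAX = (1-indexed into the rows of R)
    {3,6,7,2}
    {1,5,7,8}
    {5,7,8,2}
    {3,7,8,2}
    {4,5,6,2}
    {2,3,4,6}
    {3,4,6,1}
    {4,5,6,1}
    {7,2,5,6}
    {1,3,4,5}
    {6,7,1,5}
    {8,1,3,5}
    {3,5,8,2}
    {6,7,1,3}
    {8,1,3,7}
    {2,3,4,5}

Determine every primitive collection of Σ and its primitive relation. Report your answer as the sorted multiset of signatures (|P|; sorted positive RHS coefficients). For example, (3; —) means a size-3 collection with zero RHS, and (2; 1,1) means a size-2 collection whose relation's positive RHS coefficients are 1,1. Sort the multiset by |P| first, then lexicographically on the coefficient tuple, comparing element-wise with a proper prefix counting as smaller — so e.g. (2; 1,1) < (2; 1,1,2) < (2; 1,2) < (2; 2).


6 collections generate NE(X_Σ); each relation:

  P = {4,7}:  v_{4} + v_{7} = 0  so sig = (2; —)
  P = {1,2}:  v_{1} + v_{2} = v_{5}  so sig = (2; 1)
  P = {6,8}:  v_{6} + v_{8} = v_{7}  so sig = (2; 1)
  P = {4,8}:  v_{4} + v_{8} = v_{3} + v_{5}  so sig = (2; 1,1)
  P = {3,5,6}:  v_{3} + v_{5} + v_{6} = 0  so sig = (3; —)
  P = {3,5,7}:  v_{3} + v_{5} + v_{7} = v_{8}  so sig = (3; 1)

Sorted signature multiset PRS(X):
    (2; —)
    (2; 1)
    (2; 1)
    (2; 1,1)
    (3; —)
    (3; 1)


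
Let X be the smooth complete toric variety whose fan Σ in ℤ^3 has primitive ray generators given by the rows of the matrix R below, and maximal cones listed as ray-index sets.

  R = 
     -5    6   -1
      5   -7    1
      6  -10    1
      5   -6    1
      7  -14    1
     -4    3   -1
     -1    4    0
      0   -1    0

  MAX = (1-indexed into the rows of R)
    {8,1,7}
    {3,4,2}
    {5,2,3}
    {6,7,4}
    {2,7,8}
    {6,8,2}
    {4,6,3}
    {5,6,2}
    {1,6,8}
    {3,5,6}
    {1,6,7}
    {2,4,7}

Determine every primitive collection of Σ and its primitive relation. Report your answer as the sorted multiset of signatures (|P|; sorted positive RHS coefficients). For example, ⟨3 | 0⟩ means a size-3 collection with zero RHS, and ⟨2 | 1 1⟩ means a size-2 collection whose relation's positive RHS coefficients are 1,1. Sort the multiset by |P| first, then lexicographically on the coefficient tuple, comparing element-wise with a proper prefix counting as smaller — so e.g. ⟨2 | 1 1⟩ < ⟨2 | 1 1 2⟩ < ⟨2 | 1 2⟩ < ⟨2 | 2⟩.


Σ has 14 primitive collections:

  {1,4}:  v_{1} + v_{4} = 0 — sig = ⟨2 | 0⟩
  {1,2}:  v_{1} + v_{2} = v_{8} — sig = ⟨2 | 1⟩
  {3,7}:  v_{3} + v_{7} = v_{4} — sig = ⟨2 | 1⟩
  {4,8}:  v_{4} + v_{8} = v_{2} — sig = ⟨2 | 1⟩
  {5,7}:  v_{5} + v_{7} = v_{3} — sig = ⟨2 | 1⟩
  {1,3}:  v_{1} + v_{3} = v_{2} + v_{6} — sig = ⟨2 | 1 1⟩
  {3,8}:  v_{3} + v_{8} = 2·v_{2} + v_{6} — sig = ⟨2 | 1 2⟩
  {4,5}:  v_{4} + v_{5} = 2·v_{3} — sig = ⟨2 | 2⟩
  {1,5}:  v_{1} + v_{5} = 2·v_{2} + 2·v_{6} — sig = ⟨2 | 2 2⟩
  {5,8}:  v_{5} + v_{8} = 3·v_{2} + 2·v_{6} — sig = ⟨2 | 2 3⟩
  {2,6,7}:  v_{2} + v_{6} + v_{7} = 0 — sig = ⟨3 | 0⟩
  {2,3,6}:  v_{2} + v_{3} + v_{6} = v_{5} — sig = ⟨3 | 1⟩
  {2,4,6}:  v_{2} + v_{4} + v_{6} = v_{3} — sig = ⟨3 | 1⟩
  {6,7,8}:  v_{6} + v_{7} + v_{8} = v_{1} — sig = ⟨3 | 1⟩

so the primitive-relation signature multiset is
    ⟨2 | 0⟩
    ⟨2 | 1⟩
    ⟨2 | 1⟩
    ⟨2 | 1⟩
    ⟨2 | 1⟩
    ⟨2 | 1 1⟩
    ⟨2 | 1 2⟩
    ⟨2 | 2⟩
    ⟨2 | 2 2⟩
    ⟨2 | 2 3⟩
    ⟨3 | 0⟩
    ⟨3 | 1⟩
    ⟨3 | 1⟩
    ⟨3 | 1⟩


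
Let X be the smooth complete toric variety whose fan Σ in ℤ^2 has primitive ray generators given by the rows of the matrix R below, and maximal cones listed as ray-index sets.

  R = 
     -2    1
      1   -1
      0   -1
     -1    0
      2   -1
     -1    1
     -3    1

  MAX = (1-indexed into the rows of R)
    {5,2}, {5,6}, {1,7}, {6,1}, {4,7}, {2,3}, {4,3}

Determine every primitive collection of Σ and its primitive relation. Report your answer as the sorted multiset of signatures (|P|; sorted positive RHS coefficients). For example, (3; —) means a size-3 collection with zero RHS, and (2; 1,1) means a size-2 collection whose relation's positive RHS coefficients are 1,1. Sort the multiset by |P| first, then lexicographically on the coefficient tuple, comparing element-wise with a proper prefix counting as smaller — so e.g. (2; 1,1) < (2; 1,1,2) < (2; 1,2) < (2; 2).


Σ has 14 primitive collections:

  P = {1,5}:  v_{1} + v_{5} = 0  ⟹  sig = (2; —)
  P = {2,6}:  v_{2} + v_{6} = 0  ⟹  sig = (2; —)
  P = {1,2}:  v_{1} + v_{2} = v_{4}  ⟹  sig = (2; 1)
  P = {1,4}:  v_{1} + v_{4} = v_{7}  ⟹  sig = (2; 1)
  P = {2,4}:  v_{2} + v_{4} = v_{3}  ⟹  sig = (2; 1)
  P = {3,6}:  v_{3} + v_{6} = v_{4}  ⟹  sig = (2; 1)
  P = {4,5}:  v_{4} + v_{5} = v_{2}  ⟹  sig = (2; 1)
  P = {4,6}:  v_{4} + v_{6} = v_{1}  ⟹  sig = (2; 1)
  P = {5,7}:  v_{5} + v_{7} = v_{4}  ⟹  sig = (2; 1)
  P = {1,3}:  v_{1} + v_{3} = 2·v_{4}  ⟹  sig = (2; 2)
  P = {2,7}:  v_{2} + v_{7} = 2·v_{4}  ⟹  sig = (2; 2)
  P = {3,5}:  v_{3} + v_{5} = 2·v_{2}  ⟹  sig = (2; 2)
  P = {6,7}:  v_{6} + v_{7} = 2·v_{1}  ⟹  sig = (2; 2)
  P = {3,7}:  v_{3} + v_{7} = 3·v_{4}  ⟹  sig = (2; 3)

Hence PRS(X_Σ) =
    (2; —)
    (2; —)
    (2; 1)
    (2; 1)
    (2; 1)
    (2; 1)
    (2; 1)
    (2; 1)
    (2; 1)
    (2; 2)
    (2; 2)
    (2; 2)
    (2; 2)
    (2; 3)


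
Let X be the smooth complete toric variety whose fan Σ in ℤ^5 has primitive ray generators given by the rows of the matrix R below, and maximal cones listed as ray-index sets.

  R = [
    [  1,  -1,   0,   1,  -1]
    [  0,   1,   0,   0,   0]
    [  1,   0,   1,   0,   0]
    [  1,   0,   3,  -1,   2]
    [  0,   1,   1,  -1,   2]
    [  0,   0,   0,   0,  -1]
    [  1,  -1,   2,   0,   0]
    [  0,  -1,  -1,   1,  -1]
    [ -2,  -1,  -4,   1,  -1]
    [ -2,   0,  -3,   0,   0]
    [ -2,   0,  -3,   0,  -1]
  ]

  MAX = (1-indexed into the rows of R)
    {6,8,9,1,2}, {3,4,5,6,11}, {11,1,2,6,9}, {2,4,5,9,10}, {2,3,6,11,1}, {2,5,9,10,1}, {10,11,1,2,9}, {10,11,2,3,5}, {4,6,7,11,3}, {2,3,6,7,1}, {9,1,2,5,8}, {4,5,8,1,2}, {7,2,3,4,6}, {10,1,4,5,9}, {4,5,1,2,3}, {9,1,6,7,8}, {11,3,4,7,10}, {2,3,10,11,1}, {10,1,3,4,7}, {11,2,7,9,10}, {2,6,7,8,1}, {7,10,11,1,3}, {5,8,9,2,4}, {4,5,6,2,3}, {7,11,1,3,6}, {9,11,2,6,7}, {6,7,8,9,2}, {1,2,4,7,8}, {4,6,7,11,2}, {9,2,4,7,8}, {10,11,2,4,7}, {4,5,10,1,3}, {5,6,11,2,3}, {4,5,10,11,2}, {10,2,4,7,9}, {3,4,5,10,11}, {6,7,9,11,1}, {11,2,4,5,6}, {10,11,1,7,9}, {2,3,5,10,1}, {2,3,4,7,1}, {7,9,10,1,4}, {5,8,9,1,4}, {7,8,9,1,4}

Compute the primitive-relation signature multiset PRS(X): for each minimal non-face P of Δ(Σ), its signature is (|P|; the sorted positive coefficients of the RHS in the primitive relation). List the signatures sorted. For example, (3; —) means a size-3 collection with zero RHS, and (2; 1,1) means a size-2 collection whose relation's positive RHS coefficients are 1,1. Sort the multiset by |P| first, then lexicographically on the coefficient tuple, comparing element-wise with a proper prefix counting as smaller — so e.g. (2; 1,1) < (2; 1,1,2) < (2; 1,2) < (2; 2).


|primitive collections| = 25. Relations:

  P = {3,8}:  v_{3} + v_{8} = v_{1}  ⇒ sig = (2; 1)
  P = {5,7}:  v_{5} + v_{7} = v_{4}  ⇒ sig = (2; 1)
  P = {6,10}:  v_{6} + v_{10} = v_{11}  ⇒ sig = (2; 1)
  P = {8,10}:  v_{8} + v_{10} = v_{9}  ⇒ sig = (2; 1)
  P = {3,9}:  v_{3} + v_{9} = v_{1} + v_{10}  ⇒ sig = (2; 1,1)
  P = {8,11}:  v_{8} + v_{11} = v_{6} + v_{9}  ⇒ sig = (2; 1,1)
  P = {5,6,8}:  v_{5} + v_{6} + v_{8} = 0  ⇒ sig = (3; —)
  P = {1,5,6}:  v_{1} + v_{5} + v_{6} = v_{3}  ⇒ sig = (3; 1)
  P = {4,6,8}:  v_{4} + v_{6} + v_{8} = v_{7}  ⇒ sig = (3; 1)
  P = {5,6,9}:  v_{5} + v_{6} + v_{9} = v_{10}  ⇒ sig = (3; 1)
  P = {1,4,6}:  v_{1} + v_{4} + v_{6} = v_{3} + v_{7}  ⇒ sig = (3; 1,1)
  P = {1,5,11}:  v_{1} + v_{5} + v_{11} = v_{3} + v_{10}  ⇒ sig = (3; 1,1)
  P = {4,6,9}:  v_{4} + v_{6} + v_{9} = v_{7} + v_{10}  ⇒ sig = (3; 1,1)
  P = {1,4,11}:  v_{1} + v_{4} + v_{11} = v_{3} + v_{7} + v_{10}  ⇒ sig = (3; 1,1,1)
  P = {4,9,11}:  v_{4} + v_{9} + v_{11} = v_{7} + 2·v_{10}  ⇒ sig = (3; 1,2)
  P = {5,9,11}:  v_{5} + v_{9} + v_{11} = 2·v_{10}  ⇒ sig = (3; 2)
  P = {2,3,7,10}:  v_{2} + v_{3} + v_{7} + v_{10} = 0  ⇒ sig = (4; —)
  P = {1,2,7,10}:  v_{1} + v_{2} + v_{7} + v_{10} = v_{8}  ⇒ sig = (4; 1)
  P = {2,3,4,10}:  v_{2} + v_{3} + v_{4} + v_{10} = v_{5}  ⇒ sig = (4; 1)
  P = {2,3,7,11}:  v_{2} + v_{3} + v_{7} + v_{11} = v_{6}  ⇒ sig = (4; 1)
  P = {1,2,4,10}:  v_{1} + v_{2} + v_{4} + v_{10} = v_{5} + v_{8}  ⇒ sig = (4; 1,1)
  P = {1,2,7,11}:  v_{1} + v_{2} + v_{7} + v_{11} = v_{6} + v_{8}  ⇒ sig = (4; 1,1)
  P = {2,3,4,11}:  v_{2} + v_{3} + v_{4} + v_{11} = v_{5} + v_{6}  ⇒ sig = (4; 1,1)
  P = {1,2,4,9}:  v_{1} + v_{2} + v_{4} + v_{9} = v_{5} + 2·v_{8}  ⇒ sig = (4; 1,2)
  P = {1,2,7,9}:  v_{1} + v_{2} + v_{7} + v_{9} = 2·v_{8}  ⇒ sig = (4; 2)

Signatures (|P|; sorted positive RHS coefficients), sorted:
{ (2; 1) ×4,  (2; 1,1) ×2,  (3; —),  (3; 1) ×3,  (3; 1,1) ×3,  (3; 1,1,1),  (3; 1,2),  (3; 2),  (4; —),  (4; 1) ×3,  (4; 1,1) ×3,  (4; 1,2),  (4; 2) }


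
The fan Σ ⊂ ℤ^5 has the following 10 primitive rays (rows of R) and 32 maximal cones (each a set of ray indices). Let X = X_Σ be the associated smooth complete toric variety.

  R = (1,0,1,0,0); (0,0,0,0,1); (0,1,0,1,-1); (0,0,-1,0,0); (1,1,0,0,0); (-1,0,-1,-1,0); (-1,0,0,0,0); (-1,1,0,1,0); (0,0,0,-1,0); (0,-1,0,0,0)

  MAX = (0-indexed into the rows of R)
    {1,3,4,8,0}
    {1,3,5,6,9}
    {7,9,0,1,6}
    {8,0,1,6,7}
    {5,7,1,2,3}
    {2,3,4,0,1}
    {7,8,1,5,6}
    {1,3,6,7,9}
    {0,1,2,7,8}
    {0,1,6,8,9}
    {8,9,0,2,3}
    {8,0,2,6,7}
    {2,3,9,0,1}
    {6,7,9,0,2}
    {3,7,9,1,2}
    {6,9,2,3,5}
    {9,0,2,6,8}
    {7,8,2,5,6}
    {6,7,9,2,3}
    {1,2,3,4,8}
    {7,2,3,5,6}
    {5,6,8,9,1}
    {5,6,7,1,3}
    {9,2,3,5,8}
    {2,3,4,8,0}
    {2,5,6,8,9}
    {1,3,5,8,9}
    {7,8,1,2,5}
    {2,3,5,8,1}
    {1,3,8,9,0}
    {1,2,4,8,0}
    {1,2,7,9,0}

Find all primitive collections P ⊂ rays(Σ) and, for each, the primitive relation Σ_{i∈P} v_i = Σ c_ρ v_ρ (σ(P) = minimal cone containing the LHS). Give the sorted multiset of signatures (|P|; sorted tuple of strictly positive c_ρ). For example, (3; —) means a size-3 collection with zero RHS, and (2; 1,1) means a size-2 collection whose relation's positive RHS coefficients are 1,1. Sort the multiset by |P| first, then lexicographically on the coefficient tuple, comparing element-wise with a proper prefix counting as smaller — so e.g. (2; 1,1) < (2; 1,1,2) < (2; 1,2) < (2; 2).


|primitive collections| = 15. Relations:

  P = {0,5}:  v_{0} + v_{5} = v_{8}  so sig = (2; 1)
  P = {4,9}:  v_{4} + v_{9} = v_{0} + v_{3}  so sig = (2; 1,1)
  P = {4,6}:  v_{4} + v_{6} = v_{1} + v_{2} + v_{8}  so sig = (2; 1,1,1)
  P = {4,5}:  v_{4} + v_{5} = v_{1} + v_{2} + v_{3} + 2·v_{8}  so sig = (2; 1,1,1,2)
  P = {4,7}:  v_{4} + v_{7} = 2·v_{1} + 2·v_{2} + v_{8}  so sig = (2; 1,2,2)
  P = {0,3,6}:  v_{0} + v_{3} + v_{6} = 0  so sig = (3; —)
  P = {1,2,6}:  v_{1} + v_{2} + v_{6} = v_{7}  so sig = (3; 1)
  P = {3,6,8}:  v_{3} + v_{6} + v_{8} = v_{5}  so sig = (3; 1)
  P = {7,8,9}:  v_{7} + v_{8} + v_{9} = v_{6}  so sig = (3; 1)
  P = {0,3,7}:  v_{0} + v_{3} + v_{7} = v_{1} + v_{2}  so sig = (3; 1,1)
  P = {3,7,8}:  v_{3} + v_{7} + v_{8} = v_{1} + v_{2} + v_{5}  so sig = (3; 1,1,1)
  P = {5,7,9}:  v_{5} + v_{7} + v_{9} = v_{3} + 2·v_{6}  so sig = (3; 1,2)
  P = {1,2,8,9}:  v_{1} + v_{2} + v_{8} + v_{9} = 0  so sig = (4; —)
  P = {1,2,5,9}:  v_{1} + v_{2} + v_{5} + v_{9} = v_{3} + v_{6}  so sig = (4; 1,1)
  P = {0,1,2,3,8}:  v_{0} + v_{1} + v_{2} + v_{3} + v_{8} = v_{4}  so sig = (5; 1)

Signatures (|P|; sorted positive RHS coefficients), sorted:
[(2; 1), (2; 1,1), (2; 1,1,1), (2; 1,1,1,2), (2; 1,2,2), (3; —), (3; 1), (3; 1), (3; 1), (3; 1,1), (3; 1,1,1), (3; 1,2), (4; —), (4; 1,1), (5; 1)]


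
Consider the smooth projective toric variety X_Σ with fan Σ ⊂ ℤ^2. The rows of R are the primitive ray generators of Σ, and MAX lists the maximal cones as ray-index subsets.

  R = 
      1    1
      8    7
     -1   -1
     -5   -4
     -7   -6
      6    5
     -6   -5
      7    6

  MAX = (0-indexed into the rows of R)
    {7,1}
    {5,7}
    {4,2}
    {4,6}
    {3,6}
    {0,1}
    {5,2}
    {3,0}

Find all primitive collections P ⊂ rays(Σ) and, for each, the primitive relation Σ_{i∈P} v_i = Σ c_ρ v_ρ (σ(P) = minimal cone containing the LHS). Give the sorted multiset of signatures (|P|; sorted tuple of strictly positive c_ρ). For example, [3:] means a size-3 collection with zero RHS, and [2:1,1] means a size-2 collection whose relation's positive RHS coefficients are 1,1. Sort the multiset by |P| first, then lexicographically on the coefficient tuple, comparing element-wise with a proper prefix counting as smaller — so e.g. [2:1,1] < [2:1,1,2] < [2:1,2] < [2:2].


Primitive collections (20):

  • {0,2}:  v_{0} + v_{2} = 0  ⟹  sig = [2:]
  • {4,7}:  v_{4} + v_{7} = 0  ⟹  sig = [2:]
  • {5,6}:  v_{5} + v_{6} = 0  ⟹  sig = [2:]
  • {0,4}:  v_{0} + v_{4} = v_{6}  ⟹  sig = [2:1]
  • {0,5}:  v_{0} + v_{5} = v_{7}  ⟹  sig = [2:1]
  • {0,6}:  v_{0} + v_{6} = v_{3}  ⟹  sig = [2:1]
  • {0,7}:  v_{0} + v_{7} = v_{1}  ⟹  sig = [2:1]
  • {1,2}:  v_{1} + v_{2} = v_{7}  ⟹  sig = [2:1]
  • {1,4}:  v_{1} + v_{4} = v_{0}  ⟹  sig = [2:1]
  • {2,3}:  v_{2} + v_{3} = v_{6}  ⟹  sig = [2:1]
  • {2,6}:  v_{2} + v_{6} = v_{4}  ⟹  sig = [2:1]
  • {2,7}:  v_{2} + v_{7} = v_{5}  ⟹  sig = [2:1]
  • {3,5}:  v_{3} + v_{5} = v_{0}  ⟹  sig = [2:1]
  • {4,5}:  v_{4} + v_{5} = v_{2}  ⟹  sig = [2:1]
  • {6,7}:  v_{6} + v_{7} = v_{0}  ⟹  sig = [2:1]
  • {1,5}:  v_{1} + v_{5} = 2·v_{7}  ⟹  sig = [2:2]
  • {1,6}:  v_{1} + v_{6} = 2·v_{0}  ⟹  sig = [2:2]
  • {3,4}:  v_{3} + v_{4} = 2·v_{6}  ⟹  sig = [2:2]
  • {3,7}:  v_{3} + v_{7} = 2·v_{0}  ⟹  sig = [2:2]
  • {1,3}:  v_{1} + v_{3} = 3·v_{0}  ⟹  sig = [2:3]

Sorted signature multiset PRS(X):
{ [2:] ×3,  [2:1] ×12,  [2:2] ×4,  [2:3] }


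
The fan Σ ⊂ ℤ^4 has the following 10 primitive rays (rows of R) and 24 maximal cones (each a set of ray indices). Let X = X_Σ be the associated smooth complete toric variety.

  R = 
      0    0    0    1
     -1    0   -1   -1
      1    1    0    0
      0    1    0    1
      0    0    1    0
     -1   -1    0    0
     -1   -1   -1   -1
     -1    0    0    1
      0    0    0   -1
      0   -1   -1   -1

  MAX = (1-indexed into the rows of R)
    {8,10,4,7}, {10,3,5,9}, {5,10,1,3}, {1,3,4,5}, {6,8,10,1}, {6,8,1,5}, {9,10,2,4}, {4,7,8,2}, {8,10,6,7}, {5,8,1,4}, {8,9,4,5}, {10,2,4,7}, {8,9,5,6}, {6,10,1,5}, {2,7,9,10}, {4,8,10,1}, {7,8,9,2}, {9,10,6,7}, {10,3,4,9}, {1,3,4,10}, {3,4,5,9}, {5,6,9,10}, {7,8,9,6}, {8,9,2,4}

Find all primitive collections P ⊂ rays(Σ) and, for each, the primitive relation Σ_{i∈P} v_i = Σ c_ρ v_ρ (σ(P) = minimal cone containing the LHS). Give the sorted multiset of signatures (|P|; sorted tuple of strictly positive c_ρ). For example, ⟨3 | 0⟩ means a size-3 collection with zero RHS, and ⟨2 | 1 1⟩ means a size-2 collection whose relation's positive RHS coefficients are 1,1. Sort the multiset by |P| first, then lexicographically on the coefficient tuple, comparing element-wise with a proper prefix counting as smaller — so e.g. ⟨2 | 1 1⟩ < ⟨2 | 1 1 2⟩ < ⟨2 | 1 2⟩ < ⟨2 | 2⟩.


Σ has 16 primitive collections:

  P={1,9}:  v_{1} + v_{9} = 0 — sig = ⟨2 | 0⟩
  P={3,6}:  v_{3} + v_{6} = 0 — sig = ⟨2 | 0⟩
  P={3,8}:  v_{3} + v_{8} = v_{4} — sig = ⟨2 | 1⟩
  P={4,6}:  v_{4} + v_{6} = v_{8} — sig = ⟨2 | 1⟩
  P={1,2}:  v_{1} + v_{2} = v_{4} + v_{7} — sig = ⟨2 | 1 1⟩
  P={1,7}:  v_{1} + v_{7} = v_{8} + v_{10} — sig = ⟨2 | 1 1⟩
  P={5,7}:  v_{5} + v_{7} = v_{6} + v_{9} — sig = ⟨2 | 1 1⟩
  P={2,6}:  v_{2} + v_{6} = v_{7} + v_{8} + v_{9} — sig = ⟨2 | 1 1 1⟩
  P={3,7}:  v_{3} + v_{7} = v_{4} + v_{9} + v_{10} — sig = ⟨2 | 1 1 1⟩
  P={2,5}:  v_{2} + v_{5} = v_{8} + 2·v_{9} — sig = ⟨2 | 1 2⟩
  P={2,3}:  v_{2} + v_{3} = 2·v_{4} + 2·v_{9} + v_{10} — sig = ⟨2 | 1 2 2⟩
  P={4,5,10}:  v_{4} + v_{5} + v_{10} = 0 — sig = ⟨3 | 0⟩
  P={4,7,9}:  v_{4} + v_{7} + v_{9} = v_{2} — sig = ⟨3 | 1⟩
  P={5,8,10}:  v_{5} + v_{8} + v_{10} = v_{6} — sig = ⟨3 | 1⟩
  P={8,9,10}:  v_{8} + v_{9} + v_{10} = v_{7} — sig = ⟨3 | 1⟩
  P={2,8,10}:  v_{2} + v_{8} + v_{10} = v_{4} + 2·v_{7} — sig = ⟨3 | 1 2⟩

so the primitive-relation signature multiset is
    ⟨2 | 0⟩
    ⟨2 | 0⟩
    ⟨2 | 1⟩
    ⟨2 | 1⟩
    ⟨2 | 1 1⟩
    ⟨2 | 1 1⟩
    ⟨2 | 1 1⟩
    ⟨2 | 1 1 1⟩
    ⟨2 | 1 1 1⟩
    ⟨2 | 1 2⟩
    ⟨2 | 1 2 2⟩
    ⟨3 | 0⟩
    ⟨3 | 1⟩
    ⟨3 | 1⟩
    ⟨3 | 1⟩
    ⟨3 | 1 2⟩


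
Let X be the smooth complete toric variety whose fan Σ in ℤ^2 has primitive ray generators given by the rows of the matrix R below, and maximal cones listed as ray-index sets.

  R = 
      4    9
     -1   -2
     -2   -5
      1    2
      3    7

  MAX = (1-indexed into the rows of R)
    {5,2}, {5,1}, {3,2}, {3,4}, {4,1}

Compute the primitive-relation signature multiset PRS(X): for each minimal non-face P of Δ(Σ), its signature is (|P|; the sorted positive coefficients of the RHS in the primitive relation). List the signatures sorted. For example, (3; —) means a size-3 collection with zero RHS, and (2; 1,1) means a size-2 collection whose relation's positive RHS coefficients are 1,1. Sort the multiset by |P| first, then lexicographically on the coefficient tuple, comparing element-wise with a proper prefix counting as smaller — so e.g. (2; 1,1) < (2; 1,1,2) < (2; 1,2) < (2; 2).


Minimal non-faces — 5 found among 5 rays, 5 max cones:

  {2,4}:  v_{2} + v_{4} = 0  →  sig = (2; —)
  {1,2}:  v_{1} + v_{2} = v_{5}  →  sig = (2; 1)
  {3,5}:  v_{3} + v_{5} = v_{4}  →  sig = (2; 1)
  {4,5}:  v_{4} + v_{5} = v_{1}  →  sig = (2; 1)
  {1,3}:  v_{1} + v_{3} = 2·v_{4}  →  sig = (2; 2)

so the primitive-relation signature multiset is
[(2; —), (2; 1), (2; 1), (2; 1), (2; 2)]


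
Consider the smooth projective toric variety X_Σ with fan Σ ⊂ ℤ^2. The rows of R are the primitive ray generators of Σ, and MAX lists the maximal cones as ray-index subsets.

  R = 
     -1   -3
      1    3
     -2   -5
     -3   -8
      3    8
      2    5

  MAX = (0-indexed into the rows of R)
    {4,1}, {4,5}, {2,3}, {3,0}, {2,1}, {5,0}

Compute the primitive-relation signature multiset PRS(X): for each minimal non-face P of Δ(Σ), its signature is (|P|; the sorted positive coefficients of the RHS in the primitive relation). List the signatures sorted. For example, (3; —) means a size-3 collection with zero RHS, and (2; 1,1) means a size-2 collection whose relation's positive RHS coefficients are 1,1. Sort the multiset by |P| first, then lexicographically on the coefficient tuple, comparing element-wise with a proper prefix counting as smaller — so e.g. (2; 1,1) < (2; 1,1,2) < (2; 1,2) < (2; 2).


9 collections generate NE(X_Σ); each relation:

  {0,1}:  v_{0} + v_{1} = 0  ⟹  sig = (2; —)
  {2,5}:  v_{2} + v_{5} = 0  ⟹  sig = (2; —)
  {3,4}:  v_{3} + v_{4} = 0  ⟹  sig = (2; —)
  {0,2}:  v_{0} + v_{2} = v_{3}  ⟹  sig = (2; 1)
  {0,4}:  v_{0} + v_{4} = v_{5}  ⟹  sig = (2; 1)
  {1,3}:  v_{1} + v_{3} = v_{2}  ⟹  sig = (2; 1)
  {1,5}:  v_{1} + v_{5} = v_{4}  ⟹  sig = (2; 1)
  {2,4}:  v_{2} + v_{4} = v_{1}  ⟹  sig = (2; 1)
  {3,5}:  v_{3} + v_{5} = v_{0}  ⟹  sig = (2; 1)

Signatures (|P|; sorted positive RHS coefficients), sorted:
    (2; —)
    (2; —)
    (2; —)
    (2; 1)
    (2; 1)
    (2; 1)
    (2; 1)
    (2; 1)
    (2; 1)


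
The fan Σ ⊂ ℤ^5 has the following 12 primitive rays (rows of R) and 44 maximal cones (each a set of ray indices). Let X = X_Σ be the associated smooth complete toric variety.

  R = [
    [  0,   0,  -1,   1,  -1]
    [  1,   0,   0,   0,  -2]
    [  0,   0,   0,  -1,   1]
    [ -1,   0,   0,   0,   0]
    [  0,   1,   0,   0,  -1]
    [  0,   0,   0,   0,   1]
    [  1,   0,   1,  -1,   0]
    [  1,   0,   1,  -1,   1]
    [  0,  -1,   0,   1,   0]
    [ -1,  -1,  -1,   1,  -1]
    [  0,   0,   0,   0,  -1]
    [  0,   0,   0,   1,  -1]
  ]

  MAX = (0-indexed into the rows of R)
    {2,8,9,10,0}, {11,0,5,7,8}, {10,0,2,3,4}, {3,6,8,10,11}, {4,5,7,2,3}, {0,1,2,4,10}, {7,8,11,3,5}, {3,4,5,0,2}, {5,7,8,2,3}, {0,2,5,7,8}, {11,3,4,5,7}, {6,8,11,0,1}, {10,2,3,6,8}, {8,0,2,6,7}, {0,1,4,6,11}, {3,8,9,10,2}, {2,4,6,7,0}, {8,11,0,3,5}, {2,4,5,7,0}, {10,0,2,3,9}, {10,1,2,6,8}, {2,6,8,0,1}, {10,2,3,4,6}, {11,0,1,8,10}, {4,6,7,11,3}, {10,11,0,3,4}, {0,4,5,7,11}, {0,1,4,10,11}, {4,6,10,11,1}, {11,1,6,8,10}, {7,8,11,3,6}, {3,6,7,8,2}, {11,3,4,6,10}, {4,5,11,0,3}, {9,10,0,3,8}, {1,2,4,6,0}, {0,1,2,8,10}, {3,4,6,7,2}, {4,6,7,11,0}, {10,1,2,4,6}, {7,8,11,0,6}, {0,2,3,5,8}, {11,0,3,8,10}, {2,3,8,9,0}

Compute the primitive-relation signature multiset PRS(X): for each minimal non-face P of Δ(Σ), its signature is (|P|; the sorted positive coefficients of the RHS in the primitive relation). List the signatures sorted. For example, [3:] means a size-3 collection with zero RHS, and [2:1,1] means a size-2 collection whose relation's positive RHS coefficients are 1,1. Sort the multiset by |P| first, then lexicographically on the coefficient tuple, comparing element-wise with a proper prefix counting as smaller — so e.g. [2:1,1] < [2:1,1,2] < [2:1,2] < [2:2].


Primitive collections (18):

  P = {2,11}:  v_{2} + v_{11} = 0  ⇒ sig = [2:]
  P = {5,10}:  v_{5} + v_{10} = 0  ⇒ sig = [2:]
  P = {4,8}:  v_{4} + v_{8} = v_{11}  ⇒ sig = [2:1]
  P = {5,6}:  v_{5} + v_{6} = v_{7}  ⇒ sig = [2:1]
  P = {7,10}:  v_{7} + v_{10} = v_{6}  ⇒ sig = [2:1]
  P = {1,5}:  v_{1} + v_{5} = v_{0} + v_{6}  ⇒ sig = [2:1,1]
  P = {4,9}:  v_{4} + v_{9} = v_{0} + v_{3} + v_{10}  ⇒ sig = [2:1,1,1]
  P = {7,9}:  v_{7} + v_{9} = v_{2} + v_{8} + v_{10}  ⇒ sig = [2:1,1,1]
  P = {5,9}:  v_{5} + v_{9} = v_{0} + v_{2} + v_{3} + v_{8}  ⇒ sig = [2:1,1,1,1]
  P = {9,11}:  v_{9} + v_{11} = v_{0} + v_{3} + v_{8} + v_{10}  ⇒ sig = [2:1,1,1,1]
  P = {1,9}:  v_{1} + v_{9} = v_{0} + v_{2} + v_{8} + 3·v_{10}  ⇒ sig = [2:1,1,1,3]
  P = {6,9}:  v_{6} + v_{9} = v_{2} + v_{8} + 2·v_{10}  ⇒ sig = [2:1,1,2]
  P = {1,7}:  v_{1} + v_{7} = v_{0} + 2·v_{6}  ⇒ sig = [2:1,2]
  P = {1,3}:  v_{1} + v_{3} = 2·v_{10}  ⇒ sig = [2:2]
  P = {0,3,7}:  v_{0} + v_{3} + v_{7} = 0  ⇒ sig = [3:]
  P = {0,3,6}:  v_{0} + v_{3} + v_{6} = v_{10}  ⇒ sig = [3:1]
  P = {0,6,10}:  v_{0} + v_{6} + v_{10} = v_{1}  ⇒ sig = [3:1]
  P = {0,2,3,8,10}:  v_{0} + v_{2} + v_{3} + v_{8} + v_{10} = v_{9}  ⇒ sig = [5:1]

so the primitive-relation signature multiset is
[[2:], [2:], [2:1], [2:1], [2:1], [2:1,1], [2:1,1,1], [2:1,1,1], [2:1,1,1,1], [2:1,1,1,1], [2:1,1,1,3], [2:1,1,2], [2:1,2], [2:2], [3:], [3:1], [3:1], [5:1]]
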